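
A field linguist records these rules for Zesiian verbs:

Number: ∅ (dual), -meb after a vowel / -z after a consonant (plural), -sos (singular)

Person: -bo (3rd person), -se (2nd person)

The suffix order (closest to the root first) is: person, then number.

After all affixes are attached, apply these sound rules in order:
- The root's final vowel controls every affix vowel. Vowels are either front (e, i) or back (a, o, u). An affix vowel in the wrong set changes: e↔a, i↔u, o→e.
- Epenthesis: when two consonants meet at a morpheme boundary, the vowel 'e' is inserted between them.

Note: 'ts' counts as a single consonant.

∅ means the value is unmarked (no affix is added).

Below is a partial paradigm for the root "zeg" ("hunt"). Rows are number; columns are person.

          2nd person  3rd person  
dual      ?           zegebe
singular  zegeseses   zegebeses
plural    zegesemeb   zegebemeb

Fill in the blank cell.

Attach person 2nd person -se → zegse.
number = dual: zero marking, form stays zegse.
Vowel harmony: no change.
Apply epenthesis: zegse → zegese.

zegese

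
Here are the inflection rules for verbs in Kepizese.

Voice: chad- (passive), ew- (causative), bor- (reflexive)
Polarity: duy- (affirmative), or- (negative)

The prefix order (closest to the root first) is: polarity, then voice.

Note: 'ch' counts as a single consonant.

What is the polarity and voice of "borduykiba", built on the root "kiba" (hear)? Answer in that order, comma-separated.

affirmative, reflexive

Segment: bor-duy-kiba.
polarity: duy- → affirmative.
voice: bor- → reflexive.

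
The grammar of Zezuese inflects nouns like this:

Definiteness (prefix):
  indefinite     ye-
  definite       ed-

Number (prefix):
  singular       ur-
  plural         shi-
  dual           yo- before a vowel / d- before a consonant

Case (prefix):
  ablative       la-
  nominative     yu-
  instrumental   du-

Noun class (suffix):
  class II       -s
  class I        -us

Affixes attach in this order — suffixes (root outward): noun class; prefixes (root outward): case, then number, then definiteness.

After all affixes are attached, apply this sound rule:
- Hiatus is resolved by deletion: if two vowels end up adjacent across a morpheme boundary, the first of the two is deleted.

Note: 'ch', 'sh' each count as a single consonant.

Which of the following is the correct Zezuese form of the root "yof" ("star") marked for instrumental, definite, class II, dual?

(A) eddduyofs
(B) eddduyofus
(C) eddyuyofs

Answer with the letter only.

Attach case instrumental du- → duyof.
Attach noun class class II -s → duyofs.
Attach number dual d- (before consonant 'd') → dduyofs.
Attach definiteness definite ed- → eddduyofs.
Vowel deletion: no change.
So the correct form is eddduyofs, option (A).
(C) eddyuyofs is wrong: it uses nominative instead of instrumental for case.
(B) eddduyofus is wrong: it uses class I instead of class II for noun class.

A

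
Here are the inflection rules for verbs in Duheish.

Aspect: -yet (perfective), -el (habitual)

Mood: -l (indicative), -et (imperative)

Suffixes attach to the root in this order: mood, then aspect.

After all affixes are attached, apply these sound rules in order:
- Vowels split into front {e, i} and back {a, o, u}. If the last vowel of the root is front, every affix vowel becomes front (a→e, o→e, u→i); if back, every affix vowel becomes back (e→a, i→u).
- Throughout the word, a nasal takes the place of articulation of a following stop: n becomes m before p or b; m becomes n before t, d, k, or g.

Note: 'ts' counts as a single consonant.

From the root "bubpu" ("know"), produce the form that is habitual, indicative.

Attach mood indicative -l → bubpul.
Attach aspect habitual -el → bubpulel.
Apply vowel harmony: bubpulel → bubpulal.
Nasal assimilation: no change.

bubpulal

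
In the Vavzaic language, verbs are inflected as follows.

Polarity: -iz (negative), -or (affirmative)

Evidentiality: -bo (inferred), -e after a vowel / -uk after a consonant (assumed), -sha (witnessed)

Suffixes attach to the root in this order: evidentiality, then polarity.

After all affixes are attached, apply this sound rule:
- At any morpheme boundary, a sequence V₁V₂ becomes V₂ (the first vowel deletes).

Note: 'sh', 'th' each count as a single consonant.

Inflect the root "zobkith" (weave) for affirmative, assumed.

zobkithukor

Attach evidentiality assumed -uk (after consonant 'th') → zobkithuk.
Attach polarity affirmative -or → zobkithukor.
Vowel deletion: no change.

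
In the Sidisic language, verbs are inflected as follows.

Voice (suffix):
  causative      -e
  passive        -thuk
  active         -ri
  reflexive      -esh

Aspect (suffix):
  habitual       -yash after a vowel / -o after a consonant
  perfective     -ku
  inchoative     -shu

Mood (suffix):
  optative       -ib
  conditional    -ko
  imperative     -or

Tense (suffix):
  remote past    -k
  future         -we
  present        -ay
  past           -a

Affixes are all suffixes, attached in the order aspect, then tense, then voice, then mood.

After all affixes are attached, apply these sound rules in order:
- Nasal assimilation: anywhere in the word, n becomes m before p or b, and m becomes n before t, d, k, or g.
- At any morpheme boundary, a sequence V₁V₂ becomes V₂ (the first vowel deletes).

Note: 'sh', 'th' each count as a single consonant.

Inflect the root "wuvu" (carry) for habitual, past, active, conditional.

wuvuyashariko

Attach aspect habitual -yash (after vowel 'u') → wuvuyash.
Attach tense past -a → wuvuyasha.
Attach voice active -ri → wuvuyashari.
Attach mood conditional -ko → wuvuyashariko.
Nasal assimilation: no change.
Vowel deletion: no change.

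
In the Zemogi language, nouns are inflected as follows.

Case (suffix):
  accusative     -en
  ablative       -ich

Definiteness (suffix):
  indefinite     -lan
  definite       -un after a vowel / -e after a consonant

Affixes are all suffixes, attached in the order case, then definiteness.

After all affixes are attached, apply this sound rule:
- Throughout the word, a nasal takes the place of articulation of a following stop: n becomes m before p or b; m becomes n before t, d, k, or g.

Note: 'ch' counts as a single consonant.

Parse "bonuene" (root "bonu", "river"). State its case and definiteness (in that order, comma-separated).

accusative, definite

Segment: bonu-en-e.
case: -en → accusative.
definiteness: -un/e → definite.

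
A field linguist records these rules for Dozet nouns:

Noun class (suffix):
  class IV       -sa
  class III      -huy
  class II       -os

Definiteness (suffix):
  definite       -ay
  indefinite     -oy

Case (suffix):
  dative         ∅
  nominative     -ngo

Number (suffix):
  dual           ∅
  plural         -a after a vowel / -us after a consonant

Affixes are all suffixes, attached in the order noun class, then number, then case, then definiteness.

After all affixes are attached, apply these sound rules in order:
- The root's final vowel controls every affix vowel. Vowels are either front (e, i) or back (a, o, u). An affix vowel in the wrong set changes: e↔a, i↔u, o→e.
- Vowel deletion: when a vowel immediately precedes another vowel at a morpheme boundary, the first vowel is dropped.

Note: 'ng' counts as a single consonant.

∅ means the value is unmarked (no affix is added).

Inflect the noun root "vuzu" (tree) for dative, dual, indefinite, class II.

Attach noun class class II -os → vuzuos.
number = dual: zero marking, form stays vuzuos.
case = dative: zero marking, form stays vuzuos.
Attach definiteness indefinite -oy → vuzuosoy.
Vowel harmony: no change.
Apply vowel deletion: vuzuosoy → vuzosoy.

vuzosoy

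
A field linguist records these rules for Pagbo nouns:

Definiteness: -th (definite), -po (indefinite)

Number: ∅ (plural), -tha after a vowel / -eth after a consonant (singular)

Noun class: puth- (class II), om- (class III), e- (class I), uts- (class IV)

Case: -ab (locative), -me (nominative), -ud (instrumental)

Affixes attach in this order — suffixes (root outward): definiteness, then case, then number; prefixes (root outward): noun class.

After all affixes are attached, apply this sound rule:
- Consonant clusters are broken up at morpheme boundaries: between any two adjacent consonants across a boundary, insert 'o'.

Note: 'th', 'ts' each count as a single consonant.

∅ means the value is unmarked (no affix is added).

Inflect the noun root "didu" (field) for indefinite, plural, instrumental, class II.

Attach noun class class II puth- → puthdidu.
Attach definiteness indefinite -po → puthdidupo.
Attach case instrumental -ud → puthdidupoud.
number = plural: zero marking, form stays puthdidupoud.
Apply epenthesis: puthdidupoud → puthodidupoud.

puthodidupoud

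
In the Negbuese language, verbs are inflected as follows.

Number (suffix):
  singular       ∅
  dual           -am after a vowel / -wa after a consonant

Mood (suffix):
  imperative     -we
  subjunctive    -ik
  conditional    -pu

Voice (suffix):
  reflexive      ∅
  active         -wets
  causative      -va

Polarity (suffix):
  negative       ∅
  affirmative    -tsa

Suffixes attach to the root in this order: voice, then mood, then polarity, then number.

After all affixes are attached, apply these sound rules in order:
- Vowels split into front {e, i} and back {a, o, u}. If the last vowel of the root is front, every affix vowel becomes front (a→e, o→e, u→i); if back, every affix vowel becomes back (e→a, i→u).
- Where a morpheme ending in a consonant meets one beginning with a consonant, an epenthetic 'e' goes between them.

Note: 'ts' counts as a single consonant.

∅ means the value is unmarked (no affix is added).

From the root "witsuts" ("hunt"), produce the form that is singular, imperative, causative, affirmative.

witsutsevawatsa

Attach voice causative -va → witsutsva.
Attach mood imperative -we → witsutsvawe.
Attach polarity affirmative -tsa → witsutsvawetsa.
number = singular: zero marking, form stays witsutsvawetsa.
Apply vowel harmony: witsutsvawetsa → witsutsvawatsa.
Apply epenthesis: witsutsvawatsa → witsutsevawatsa.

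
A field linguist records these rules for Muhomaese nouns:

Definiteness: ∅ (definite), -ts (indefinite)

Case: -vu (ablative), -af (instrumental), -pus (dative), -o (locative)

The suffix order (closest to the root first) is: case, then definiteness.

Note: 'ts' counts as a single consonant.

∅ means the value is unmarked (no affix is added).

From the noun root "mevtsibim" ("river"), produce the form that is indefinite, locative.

mevtsibimots

Attach case locative -o → mevtsibimo.
Attach definiteness indefinite -ts → mevtsibimots.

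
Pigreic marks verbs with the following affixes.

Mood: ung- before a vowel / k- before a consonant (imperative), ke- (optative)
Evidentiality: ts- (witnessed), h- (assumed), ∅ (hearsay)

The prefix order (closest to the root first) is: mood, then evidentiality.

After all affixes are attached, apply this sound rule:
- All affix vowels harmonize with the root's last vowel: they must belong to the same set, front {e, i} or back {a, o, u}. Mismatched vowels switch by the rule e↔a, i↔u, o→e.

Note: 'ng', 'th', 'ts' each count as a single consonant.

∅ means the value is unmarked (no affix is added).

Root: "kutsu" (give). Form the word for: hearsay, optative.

kakutsu

Attach mood optative ke- → kekutsu.
evidentiality = hearsay: zero marking, form stays kekutsu.
Apply vowel harmony: kekutsu → kakutsu.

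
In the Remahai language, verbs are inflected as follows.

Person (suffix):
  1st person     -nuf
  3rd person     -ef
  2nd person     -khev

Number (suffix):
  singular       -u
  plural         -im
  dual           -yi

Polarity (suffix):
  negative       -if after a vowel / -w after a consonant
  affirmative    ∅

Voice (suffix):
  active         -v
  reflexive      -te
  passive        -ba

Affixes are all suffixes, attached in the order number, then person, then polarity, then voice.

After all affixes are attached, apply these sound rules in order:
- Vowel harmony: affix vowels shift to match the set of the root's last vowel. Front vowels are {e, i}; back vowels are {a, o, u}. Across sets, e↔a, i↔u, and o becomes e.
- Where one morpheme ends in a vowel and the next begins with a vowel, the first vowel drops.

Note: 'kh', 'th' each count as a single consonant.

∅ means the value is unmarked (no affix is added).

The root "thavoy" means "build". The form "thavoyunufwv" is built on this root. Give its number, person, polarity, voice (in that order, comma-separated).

singular, 1st person, negative, active

Segment: thavoy-u-nuf-w-v.
number: -u → singular.
person: -nuf → 1st person.
polarity: -if/w → negative.
voice: -v → active.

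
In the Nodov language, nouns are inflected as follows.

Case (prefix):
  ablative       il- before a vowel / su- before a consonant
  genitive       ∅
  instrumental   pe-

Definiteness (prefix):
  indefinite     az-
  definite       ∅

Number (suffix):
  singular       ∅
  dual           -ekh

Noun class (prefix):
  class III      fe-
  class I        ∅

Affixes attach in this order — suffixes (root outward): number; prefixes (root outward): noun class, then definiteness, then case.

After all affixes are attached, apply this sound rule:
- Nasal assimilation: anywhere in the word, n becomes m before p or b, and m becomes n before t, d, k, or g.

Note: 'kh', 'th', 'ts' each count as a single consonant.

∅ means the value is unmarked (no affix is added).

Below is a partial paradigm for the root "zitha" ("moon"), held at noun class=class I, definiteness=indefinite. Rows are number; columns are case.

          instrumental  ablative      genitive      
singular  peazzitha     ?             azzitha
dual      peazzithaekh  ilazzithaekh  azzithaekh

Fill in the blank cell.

ilazzitha

number = singular: zero marking, form stays zitha.
noun class = class I: zero marking, form stays zitha.
Attach definiteness indefinite az- → azzitha.
Attach case ablative il- (before vowel 'a') → ilazzitha.
Nasal assimilation: no change.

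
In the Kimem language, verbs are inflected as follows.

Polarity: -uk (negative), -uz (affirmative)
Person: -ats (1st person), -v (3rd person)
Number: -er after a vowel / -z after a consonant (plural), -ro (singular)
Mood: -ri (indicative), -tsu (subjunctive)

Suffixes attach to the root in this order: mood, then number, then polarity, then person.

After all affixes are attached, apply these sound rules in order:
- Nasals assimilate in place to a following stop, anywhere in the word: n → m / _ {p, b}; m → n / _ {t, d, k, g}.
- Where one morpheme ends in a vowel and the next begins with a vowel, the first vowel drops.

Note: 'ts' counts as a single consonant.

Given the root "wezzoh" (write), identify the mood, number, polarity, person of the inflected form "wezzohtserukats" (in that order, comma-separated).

subjunctive, plural, negative, 1st person

Segment: wezzoh-tsu-er-uk-ats.
mood: -tsu → subjunctive.
number: -er/z → plural.
polarity: -uk → negative.
person: -ats → 1st person.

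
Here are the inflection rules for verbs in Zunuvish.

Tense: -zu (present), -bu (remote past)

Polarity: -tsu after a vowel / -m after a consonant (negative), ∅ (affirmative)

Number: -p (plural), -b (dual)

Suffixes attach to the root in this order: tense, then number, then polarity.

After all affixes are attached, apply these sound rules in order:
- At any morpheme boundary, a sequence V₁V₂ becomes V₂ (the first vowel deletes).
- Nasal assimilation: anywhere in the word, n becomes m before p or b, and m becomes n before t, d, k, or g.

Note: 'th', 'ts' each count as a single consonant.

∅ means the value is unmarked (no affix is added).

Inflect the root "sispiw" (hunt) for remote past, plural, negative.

sispiwbupm

Attach tense remote past -bu → sispiwbu.
Attach number plural -p → sispiwbup.
Attach polarity negative -m (after consonant 'p') → sispiwbupm.
Vowel deletion: no change.
Nasal assimilation: no change.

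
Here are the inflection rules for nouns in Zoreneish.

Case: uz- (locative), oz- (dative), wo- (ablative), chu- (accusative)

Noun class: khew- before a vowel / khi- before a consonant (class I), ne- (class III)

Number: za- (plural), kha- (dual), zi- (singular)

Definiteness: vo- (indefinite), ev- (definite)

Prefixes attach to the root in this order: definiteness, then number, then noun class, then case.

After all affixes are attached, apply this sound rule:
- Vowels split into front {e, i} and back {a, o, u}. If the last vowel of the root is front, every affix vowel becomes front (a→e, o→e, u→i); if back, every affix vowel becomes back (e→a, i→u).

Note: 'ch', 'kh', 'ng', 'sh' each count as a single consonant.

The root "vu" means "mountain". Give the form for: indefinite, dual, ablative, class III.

Attach definiteness indefinite vo- → vovu.
Attach number dual kha- → khavovu.
Attach noun class class III ne- → nekhavovu.
Attach case ablative wo- → wonekhavovu.
Apply vowel harmony: wonekhavovu → wonakhavovu.

wonakhavovu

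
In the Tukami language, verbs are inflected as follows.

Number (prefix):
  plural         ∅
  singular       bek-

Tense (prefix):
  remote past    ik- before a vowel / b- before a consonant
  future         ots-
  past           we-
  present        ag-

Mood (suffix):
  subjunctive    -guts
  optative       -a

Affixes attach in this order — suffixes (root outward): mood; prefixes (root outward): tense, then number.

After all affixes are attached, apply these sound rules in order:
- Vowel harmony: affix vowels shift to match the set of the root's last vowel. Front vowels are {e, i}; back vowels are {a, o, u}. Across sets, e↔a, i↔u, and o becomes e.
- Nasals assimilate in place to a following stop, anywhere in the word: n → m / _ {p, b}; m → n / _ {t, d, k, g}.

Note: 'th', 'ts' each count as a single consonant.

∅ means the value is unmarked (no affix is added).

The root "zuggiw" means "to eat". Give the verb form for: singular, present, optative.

bekegzuggiwe

Attach tense present ag- → agzuggiw.
Attach mood optative -a → agzuggiwa.
Attach number singular bek- → bekagzuggiwa.
Apply vowel harmony: bekagzuggiwa → bekegzuggiwe.
Nasal assimilation: no change.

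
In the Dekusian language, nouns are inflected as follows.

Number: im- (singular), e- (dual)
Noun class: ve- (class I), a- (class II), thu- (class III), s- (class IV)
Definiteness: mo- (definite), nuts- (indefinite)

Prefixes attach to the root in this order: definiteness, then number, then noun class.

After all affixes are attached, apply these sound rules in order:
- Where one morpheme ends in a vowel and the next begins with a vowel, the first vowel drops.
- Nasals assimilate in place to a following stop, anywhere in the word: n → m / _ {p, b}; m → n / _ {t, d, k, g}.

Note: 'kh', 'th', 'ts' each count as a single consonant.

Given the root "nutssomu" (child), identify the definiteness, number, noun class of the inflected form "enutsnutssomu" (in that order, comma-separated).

Segment: a-e-nuts-nutssomu.
definiteness: nuts- → indefinite.
number: e- → dual.
noun class: a- → class II.

indefinite, dual, class II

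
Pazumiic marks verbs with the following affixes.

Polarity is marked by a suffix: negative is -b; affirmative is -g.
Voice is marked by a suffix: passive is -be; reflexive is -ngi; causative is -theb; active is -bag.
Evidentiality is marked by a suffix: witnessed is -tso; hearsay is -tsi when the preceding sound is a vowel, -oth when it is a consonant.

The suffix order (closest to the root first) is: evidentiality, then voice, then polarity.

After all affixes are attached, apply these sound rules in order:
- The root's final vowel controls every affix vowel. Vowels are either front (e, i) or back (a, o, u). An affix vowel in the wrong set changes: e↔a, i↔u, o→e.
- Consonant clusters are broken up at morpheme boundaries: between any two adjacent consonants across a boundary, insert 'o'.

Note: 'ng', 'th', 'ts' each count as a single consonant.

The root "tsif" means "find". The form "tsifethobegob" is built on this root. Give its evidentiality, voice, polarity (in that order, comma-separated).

hearsay, active, negative

Segment: tsif-oth-bag-b.
evidentiality: -tsi/oth → hearsay.
voice: -bag → active.
polarity: -b → negative.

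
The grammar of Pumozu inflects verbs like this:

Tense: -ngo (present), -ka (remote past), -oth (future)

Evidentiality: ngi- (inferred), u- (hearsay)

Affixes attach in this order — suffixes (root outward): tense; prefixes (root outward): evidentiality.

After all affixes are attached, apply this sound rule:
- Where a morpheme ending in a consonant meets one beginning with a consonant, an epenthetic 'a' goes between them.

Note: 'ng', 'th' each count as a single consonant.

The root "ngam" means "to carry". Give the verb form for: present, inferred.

Attach tense present -ngo → ngamngo.
Attach evidentiality inferred ngi- → ngingamngo.
Apply epenthesis: ngingamngo → ngingamango.

ngingamango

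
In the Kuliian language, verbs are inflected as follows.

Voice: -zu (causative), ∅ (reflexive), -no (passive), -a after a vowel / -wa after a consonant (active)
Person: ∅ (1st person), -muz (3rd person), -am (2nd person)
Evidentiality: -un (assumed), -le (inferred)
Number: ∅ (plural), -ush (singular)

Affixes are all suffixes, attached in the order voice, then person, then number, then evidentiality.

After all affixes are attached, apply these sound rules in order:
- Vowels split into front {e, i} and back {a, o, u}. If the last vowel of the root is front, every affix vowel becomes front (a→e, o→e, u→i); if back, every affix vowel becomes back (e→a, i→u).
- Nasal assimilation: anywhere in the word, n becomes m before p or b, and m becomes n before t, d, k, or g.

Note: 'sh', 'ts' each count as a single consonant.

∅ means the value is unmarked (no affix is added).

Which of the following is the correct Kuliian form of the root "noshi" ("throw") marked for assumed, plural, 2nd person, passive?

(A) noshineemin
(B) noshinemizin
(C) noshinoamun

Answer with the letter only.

A

Attach voice passive -no → noshino.
Attach person 2nd person -am → noshinoam.
number = plural: zero marking, form stays noshinoam.
Attach evidentiality assumed -un → noshinoamun.
Apply vowel harmony: noshinoamun → noshineemin.
Nasal assimilation: no change.
So the correct form is noshineemin, option (A).
(C) noshinoamun is wrong: it fails to apply the sound rule(s).
(B) noshinemizin is wrong: it uses 3rd person instead of 2nd person for person.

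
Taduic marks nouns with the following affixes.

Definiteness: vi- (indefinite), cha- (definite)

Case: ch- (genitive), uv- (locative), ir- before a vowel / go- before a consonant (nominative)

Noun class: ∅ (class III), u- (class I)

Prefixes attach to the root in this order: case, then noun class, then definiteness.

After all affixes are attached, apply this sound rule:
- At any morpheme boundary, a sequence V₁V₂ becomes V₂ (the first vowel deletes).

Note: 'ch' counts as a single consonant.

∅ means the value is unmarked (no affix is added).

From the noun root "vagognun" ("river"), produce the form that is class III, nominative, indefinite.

vigovagognun

Attach case nominative go- (before consonant 'v') → govagognun.
noun class = class III: zero marking, form stays govagognun.
Attach definiteness indefinite vi- → vigovagognun.
Vowel deletion: no change.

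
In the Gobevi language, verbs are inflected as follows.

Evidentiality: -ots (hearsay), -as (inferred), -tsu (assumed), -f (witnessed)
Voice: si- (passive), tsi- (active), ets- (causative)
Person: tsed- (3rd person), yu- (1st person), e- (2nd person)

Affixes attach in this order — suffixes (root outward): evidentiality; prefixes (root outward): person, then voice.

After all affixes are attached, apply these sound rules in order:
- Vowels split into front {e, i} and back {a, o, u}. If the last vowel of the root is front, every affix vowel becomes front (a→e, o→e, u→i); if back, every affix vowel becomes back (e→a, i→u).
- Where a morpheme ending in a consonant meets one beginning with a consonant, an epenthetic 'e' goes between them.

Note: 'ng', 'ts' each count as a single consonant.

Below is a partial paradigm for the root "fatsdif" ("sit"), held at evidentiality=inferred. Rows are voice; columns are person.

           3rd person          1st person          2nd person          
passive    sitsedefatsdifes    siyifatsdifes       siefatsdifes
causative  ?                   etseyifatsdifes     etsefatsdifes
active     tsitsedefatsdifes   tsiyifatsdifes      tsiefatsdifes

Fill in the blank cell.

Attach person 3rd person tsed- → tsedfatsdif.
Attach evidentiality inferred -as → tsedfatsdifas.
Attach voice causative ets- → etstsedfatsdifas.
Apply vowel harmony: etstsedfatsdifas → etstsedfatsdifes.
Apply epenthesis: etstsedfatsdifes → etsetsedefatsdifes.

etsetsedefatsdifes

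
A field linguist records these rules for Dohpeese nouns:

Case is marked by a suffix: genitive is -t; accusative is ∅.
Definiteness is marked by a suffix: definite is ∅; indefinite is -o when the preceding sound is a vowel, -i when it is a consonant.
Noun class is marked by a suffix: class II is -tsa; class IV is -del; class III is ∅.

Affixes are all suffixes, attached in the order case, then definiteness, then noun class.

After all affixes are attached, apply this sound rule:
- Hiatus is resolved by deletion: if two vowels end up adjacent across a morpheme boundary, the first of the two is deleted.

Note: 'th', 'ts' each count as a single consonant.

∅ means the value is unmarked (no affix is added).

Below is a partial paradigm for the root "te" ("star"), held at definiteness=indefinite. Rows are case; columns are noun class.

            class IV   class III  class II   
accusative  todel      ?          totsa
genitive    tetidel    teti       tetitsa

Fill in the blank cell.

to

case = accusative: zero marking, form stays te.
Attach definiteness indefinite -o (after vowel 'e') → teo.
noun class = class III: zero marking, form stays teo.
Apply vowel deletion: teo → to.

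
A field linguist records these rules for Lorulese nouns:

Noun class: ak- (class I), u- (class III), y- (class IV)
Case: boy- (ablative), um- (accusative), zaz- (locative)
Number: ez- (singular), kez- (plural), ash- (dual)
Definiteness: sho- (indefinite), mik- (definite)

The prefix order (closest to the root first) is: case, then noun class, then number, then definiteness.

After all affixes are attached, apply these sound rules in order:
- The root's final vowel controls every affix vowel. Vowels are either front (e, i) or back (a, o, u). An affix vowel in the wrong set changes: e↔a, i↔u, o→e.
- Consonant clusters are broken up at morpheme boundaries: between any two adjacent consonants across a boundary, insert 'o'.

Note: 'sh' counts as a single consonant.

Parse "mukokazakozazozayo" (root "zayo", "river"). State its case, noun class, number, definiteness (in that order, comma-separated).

Segment: mik-kez-ak-zaz-zayo.
case: zaz- → locative.
noun class: ak- → class I.
number: kez- → plural.
definiteness: mik- → definite.

locative, class I, plural, definite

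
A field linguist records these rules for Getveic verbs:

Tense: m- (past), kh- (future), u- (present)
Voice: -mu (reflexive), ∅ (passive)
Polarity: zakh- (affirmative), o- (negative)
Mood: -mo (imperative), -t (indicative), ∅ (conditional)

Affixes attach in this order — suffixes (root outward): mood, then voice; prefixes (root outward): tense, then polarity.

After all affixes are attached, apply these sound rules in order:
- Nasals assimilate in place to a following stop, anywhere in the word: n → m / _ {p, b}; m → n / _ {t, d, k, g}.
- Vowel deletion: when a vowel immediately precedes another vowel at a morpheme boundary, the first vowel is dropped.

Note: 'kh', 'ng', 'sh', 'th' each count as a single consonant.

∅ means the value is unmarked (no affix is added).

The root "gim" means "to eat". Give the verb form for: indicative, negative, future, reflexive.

okhgintmu

Attach tense future kh- → khgim.
Attach polarity negative o- → okhgim.
Attach mood indicative -t → okhgimt.
Attach voice reflexive -mu → okhgimtmu.
Apply nasal assimilation: okhgimtmu → okhgintmu.
Vowel deletion: no change.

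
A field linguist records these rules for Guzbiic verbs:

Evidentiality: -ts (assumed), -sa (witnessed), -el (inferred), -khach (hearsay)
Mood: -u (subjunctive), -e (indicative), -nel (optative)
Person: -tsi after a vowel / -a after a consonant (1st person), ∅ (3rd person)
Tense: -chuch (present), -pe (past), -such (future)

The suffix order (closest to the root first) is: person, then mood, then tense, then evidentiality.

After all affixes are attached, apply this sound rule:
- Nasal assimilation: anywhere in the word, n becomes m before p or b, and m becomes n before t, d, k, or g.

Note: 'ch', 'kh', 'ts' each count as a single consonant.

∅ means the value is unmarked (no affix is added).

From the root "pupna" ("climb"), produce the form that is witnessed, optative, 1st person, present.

pupnatsinelchuchsa

Attach person 1st person -tsi (after vowel 'a') → pupnatsi.
Attach mood optative -nel → pupnatsinel.
Attach tense present -chuch → pupnatsinelchuch.
Attach evidentiality witnessed -sa → pupnatsinelchuchsa.
Nasal assimilation: no change.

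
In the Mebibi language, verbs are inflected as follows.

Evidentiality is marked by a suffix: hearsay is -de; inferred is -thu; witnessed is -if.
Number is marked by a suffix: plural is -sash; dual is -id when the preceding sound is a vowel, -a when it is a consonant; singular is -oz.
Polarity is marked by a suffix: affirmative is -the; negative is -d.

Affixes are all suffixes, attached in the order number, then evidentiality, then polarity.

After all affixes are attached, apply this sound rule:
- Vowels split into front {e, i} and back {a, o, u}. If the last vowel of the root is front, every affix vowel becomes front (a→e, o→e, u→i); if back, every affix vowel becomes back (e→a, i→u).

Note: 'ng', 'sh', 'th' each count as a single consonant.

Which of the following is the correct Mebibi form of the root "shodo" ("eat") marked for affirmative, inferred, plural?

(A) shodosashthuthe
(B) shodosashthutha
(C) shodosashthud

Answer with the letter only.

Attach number plural -sash → shodosash.
Attach evidentiality inferred -thu → shodosashthu.
Attach polarity affirmative -the → shodosashthuthe.
Apply vowel harmony: shodosashthuthe → shodosashthutha.
So the correct form is shodosashthutha, option (B).
(A) shodosashthuthe is wrong: it fails to apply the sound rule(s).
(C) shodosashthud is wrong: it uses negative instead of affirmative for polarity.

B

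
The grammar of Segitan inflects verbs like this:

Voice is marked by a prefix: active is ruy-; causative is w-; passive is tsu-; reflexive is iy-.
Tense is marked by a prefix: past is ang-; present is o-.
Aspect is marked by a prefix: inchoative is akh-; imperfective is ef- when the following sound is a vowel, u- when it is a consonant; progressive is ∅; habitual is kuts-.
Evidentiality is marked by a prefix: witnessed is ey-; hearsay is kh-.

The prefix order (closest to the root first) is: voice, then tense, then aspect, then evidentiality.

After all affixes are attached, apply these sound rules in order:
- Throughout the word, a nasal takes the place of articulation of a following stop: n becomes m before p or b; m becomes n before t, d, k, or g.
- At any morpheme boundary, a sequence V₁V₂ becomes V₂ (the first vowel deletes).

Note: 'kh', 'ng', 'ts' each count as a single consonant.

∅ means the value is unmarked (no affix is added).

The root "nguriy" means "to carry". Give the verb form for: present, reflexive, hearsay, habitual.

khkutsiynguriy

Attach voice reflexive iy- → iynguriy.
Attach tense present o- → oiynguriy.
Attach aspect habitual kuts- → kutsoiynguriy.
Attach evidentiality hearsay kh- → khkutsoiynguriy.
Nasal assimilation: no change.
Apply vowel deletion: khkutsoiynguriy → khkutsiynguriy.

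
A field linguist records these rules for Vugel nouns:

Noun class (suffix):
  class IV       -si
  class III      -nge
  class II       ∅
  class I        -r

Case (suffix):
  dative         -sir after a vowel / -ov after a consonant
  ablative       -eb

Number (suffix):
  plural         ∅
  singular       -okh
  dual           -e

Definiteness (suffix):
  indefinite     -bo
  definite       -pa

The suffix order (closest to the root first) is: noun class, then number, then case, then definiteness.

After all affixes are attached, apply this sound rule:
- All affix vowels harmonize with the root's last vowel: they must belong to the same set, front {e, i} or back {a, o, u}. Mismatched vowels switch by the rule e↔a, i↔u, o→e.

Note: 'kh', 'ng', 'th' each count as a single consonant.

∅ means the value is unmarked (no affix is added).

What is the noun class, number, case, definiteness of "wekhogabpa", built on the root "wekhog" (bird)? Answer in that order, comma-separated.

Segment: wekhog-eb-pa.
noun class: ∅ → class II.
number: ∅ → plural.
case: -eb → ablative.
definiteness: -pa → definite.

class II, plural, ablative, definite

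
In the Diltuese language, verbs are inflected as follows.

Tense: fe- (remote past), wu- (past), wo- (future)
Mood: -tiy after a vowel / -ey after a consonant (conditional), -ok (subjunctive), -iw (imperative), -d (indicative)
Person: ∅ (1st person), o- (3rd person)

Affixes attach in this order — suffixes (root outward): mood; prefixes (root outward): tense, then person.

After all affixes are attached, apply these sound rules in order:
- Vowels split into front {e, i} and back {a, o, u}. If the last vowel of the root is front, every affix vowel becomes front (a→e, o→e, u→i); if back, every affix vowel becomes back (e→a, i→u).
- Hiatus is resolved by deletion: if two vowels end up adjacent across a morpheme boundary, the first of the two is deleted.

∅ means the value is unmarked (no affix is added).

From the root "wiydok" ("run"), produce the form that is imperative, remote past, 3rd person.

Attach tense remote past fe- → fewiydok.
Attach person 3rd person o- → ofewiydok.
Attach mood imperative -iw → ofewiydokiw.
Apply vowel harmony: ofewiydokiw → ofawiydokuw.
Vowel deletion: no change.

ofawiydokuw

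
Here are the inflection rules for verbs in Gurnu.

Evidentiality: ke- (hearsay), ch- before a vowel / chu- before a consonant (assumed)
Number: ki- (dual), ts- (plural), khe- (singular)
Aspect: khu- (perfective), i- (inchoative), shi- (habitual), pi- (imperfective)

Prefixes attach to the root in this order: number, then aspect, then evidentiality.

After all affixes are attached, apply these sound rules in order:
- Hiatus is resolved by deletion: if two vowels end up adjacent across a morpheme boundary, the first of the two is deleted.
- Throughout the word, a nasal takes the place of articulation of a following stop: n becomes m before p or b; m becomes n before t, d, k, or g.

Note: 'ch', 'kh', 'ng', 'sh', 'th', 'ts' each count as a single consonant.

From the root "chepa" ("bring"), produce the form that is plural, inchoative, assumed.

Attach number plural ts- → tschepa.
Attach aspect inchoative i- → itschepa.
Attach evidentiality assumed ch- (before vowel 'i') → chitschepa.
Vowel deletion: no change.
Nasal assimilation: no change.

chitschepa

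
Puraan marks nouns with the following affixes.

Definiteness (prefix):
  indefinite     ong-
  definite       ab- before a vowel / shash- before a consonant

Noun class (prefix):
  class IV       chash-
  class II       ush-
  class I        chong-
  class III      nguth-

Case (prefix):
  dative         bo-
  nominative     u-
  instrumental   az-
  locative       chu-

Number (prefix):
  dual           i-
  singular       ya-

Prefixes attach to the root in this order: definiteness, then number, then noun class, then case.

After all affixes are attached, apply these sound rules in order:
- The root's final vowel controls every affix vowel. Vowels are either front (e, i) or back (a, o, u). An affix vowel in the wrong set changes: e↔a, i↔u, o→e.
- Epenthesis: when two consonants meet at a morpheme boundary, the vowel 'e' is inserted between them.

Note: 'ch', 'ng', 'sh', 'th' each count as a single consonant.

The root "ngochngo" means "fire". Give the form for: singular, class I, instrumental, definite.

azechongeyashashengochngo

Attach definiteness definite shash- (before consonant 'ng') → shashngochngo.
Attach number singular ya- → yashashngochngo.
Attach noun class class I chong- → chongyashashngochngo.
Attach case instrumental az- → azchongyashashngochngo.
Vowel harmony: no change.
Apply epenthesis: azchongyashashngochngo → azechongeyashashengochngo.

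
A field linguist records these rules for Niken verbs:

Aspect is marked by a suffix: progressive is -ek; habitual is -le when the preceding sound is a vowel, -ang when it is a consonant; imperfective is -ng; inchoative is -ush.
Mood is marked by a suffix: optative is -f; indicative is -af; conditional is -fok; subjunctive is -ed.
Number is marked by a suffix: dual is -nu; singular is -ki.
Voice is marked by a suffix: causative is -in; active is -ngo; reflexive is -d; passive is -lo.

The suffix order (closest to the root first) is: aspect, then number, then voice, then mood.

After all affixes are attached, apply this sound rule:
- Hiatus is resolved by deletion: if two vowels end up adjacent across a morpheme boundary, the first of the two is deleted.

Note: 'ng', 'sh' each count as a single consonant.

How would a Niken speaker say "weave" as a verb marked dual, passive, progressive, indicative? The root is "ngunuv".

Attach aspect progressive -ek → ngunuvek.
Attach number dual -nu → ngunuveknu.
Attach voice passive -lo → ngunuveknulo.
Attach mood indicative -af → ngunuveknuloaf.
Apply vowel deletion: ngunuveknuloaf → ngunuveknulaf.

ngunuveknulaf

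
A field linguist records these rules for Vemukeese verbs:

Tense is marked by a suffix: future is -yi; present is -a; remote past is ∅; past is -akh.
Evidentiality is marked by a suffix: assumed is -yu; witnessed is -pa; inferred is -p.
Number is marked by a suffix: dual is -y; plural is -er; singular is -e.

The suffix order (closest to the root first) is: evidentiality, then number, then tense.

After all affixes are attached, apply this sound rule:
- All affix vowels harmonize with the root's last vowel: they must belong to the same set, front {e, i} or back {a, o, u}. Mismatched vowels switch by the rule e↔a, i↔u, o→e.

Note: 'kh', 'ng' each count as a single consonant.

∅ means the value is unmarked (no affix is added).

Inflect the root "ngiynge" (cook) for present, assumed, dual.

Attach evidentiality assumed -yu → ngiyngeyu.
Attach number dual -y → ngiyngeyuy.
Attach tense present -a → ngiyngeyuya.
Apply vowel harmony: ngiyngeyuya → ngiyngeyiye.

ngiyngeyiye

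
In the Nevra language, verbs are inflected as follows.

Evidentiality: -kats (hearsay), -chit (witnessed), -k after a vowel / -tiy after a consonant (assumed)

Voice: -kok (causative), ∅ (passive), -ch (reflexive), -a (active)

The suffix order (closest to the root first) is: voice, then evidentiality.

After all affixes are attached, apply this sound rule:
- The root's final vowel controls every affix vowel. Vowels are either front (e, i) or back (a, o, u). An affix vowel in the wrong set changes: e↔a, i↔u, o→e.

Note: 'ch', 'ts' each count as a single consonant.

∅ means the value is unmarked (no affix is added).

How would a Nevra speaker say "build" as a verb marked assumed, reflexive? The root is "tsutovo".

Attach voice reflexive -ch → tsutovoch.
Attach evidentiality assumed -tiy (after consonant 'ch') → tsutovochtiy.
Apply vowel harmony: tsutovochtiy → tsutovochtuy.

tsutovochtuy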